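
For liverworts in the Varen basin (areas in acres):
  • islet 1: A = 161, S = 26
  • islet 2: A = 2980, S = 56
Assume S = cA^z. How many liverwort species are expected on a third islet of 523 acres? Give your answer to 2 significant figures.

35

z = ln(56/26) / ln(2980/161) = 0.7673 / 2.9183 = 0.2629
c = 26 / 161^0.2629 = 26 / 3.804 = 6.835
S₃ = 6.835 × 523^0.2629 = 6.835 × 5.185 ≈ 35.44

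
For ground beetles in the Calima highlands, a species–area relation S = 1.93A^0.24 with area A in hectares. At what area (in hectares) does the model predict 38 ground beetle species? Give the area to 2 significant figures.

38 = 1.93 × A^0.24  ⇒  A^0.24 = 38/1.93 = 19.69
ln A = ln(19.69) / 0.24 = 2.9801 / 0.24 = 12.4169
A = e^12.4169 ≈ 246950 hectares

250000 hectares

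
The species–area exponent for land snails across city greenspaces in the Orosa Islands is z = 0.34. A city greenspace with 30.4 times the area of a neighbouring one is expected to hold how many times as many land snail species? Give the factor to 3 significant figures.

3.19

S₂/S₁ = (A₂/A₁)^z = 30.4^0.34
ln(S₂/S₁) = 0.34 × ln 30.4 = 0.34 × 3.4144 = 1.1609
S₂/S₁ = e^1.1609 ≈ 3.193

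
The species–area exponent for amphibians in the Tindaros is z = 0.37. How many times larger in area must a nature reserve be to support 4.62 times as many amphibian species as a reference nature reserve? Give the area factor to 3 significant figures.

62.6

(A₂/A₁)^0.37 = 4.62, so A₂/A₁ = 4.62^(1/0.37) = 4.62^2.703
ln(A₂/A₁) = ln 4.62 / 0.37 = 1.5304 / 0.37 = 4.1362
A₂/A₁ = e^4.1362 ≈ 62.56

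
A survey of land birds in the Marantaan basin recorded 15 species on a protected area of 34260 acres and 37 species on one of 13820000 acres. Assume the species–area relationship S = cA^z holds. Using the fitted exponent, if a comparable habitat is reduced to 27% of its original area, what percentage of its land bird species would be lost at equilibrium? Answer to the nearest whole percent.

z = ln(37/15) / ln(13820000/34260) = 0.9029 / 5.9999 = 0.1505
S_new/S_old = (A_new/A_old)^z = 0.27^0.1505 = exp(0.1505 × -1.3093) = 0.8212
Fraction lost = 1 − 0.8212 = 0.1788

18%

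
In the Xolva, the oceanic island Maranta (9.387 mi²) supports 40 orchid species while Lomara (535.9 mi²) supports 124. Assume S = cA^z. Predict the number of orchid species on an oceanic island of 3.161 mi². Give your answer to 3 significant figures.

29.5

z = ln(124/40) / ln(535.9/9.387) = 1.1314 / 4.0446 = 0.2797
c = 40 / 9.387^0.2797 = 40 / 1.871 = 21.38
S₃ = 21.38 × 3.161^0.2797 = 21.38 × 1.38 ≈ 29.5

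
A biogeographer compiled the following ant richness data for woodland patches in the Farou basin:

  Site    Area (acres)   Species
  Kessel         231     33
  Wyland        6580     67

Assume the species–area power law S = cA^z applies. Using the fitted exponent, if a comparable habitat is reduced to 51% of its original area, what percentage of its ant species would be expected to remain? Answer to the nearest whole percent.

z = ln(67/33) / ln(6580/231) = 0.7082 / 3.3494 = 0.2114
S_new/S_old = (A_new/A_old)^z = 0.51^0.2114 = exp(0.2114 × -0.6733) = 0.8673

87%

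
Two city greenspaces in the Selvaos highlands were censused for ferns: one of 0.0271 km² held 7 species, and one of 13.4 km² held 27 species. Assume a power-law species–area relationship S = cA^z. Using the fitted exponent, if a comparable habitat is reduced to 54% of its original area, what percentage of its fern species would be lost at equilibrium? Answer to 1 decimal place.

z = ln(27/7) / ln(13.4/0.0271) = 1.3499 / 6.2035 = 0.2176
S_new/S_old = (A_new/A_old)^z = 0.54^0.2176 = exp(0.2176 × -0.6162) = 0.8745
Fraction lost = 1 − 0.8745 = 0.1255

12.5%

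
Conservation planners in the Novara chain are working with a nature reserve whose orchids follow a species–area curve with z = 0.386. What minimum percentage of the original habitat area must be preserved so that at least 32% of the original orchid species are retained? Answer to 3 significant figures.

Need (A_new/A_old)^0.386 = 0.32, so A_new/A_old = 0.32^(1/0.386) = 0.32^2.591
ln(A_new/A_old) = ln 0.32 / 0.386 = -1.1394 / 0.386 = -2.9519
A_new/A_old = e^-2.9519 ≈ 0.05224

5.22%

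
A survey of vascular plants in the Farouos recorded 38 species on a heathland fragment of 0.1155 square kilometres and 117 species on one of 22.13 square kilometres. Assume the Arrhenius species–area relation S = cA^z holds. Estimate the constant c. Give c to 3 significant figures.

z = ln(S₂/S₁) / ln(A₂/A₁) = ln(117/38) / ln(22.13/0.1155) = 1.1246 / 5.2554 = 0.2140
c = S₁ / A₁^z = 38 / 0.1155^0.2140 = 38 / 0.6301 = 60.31

60.3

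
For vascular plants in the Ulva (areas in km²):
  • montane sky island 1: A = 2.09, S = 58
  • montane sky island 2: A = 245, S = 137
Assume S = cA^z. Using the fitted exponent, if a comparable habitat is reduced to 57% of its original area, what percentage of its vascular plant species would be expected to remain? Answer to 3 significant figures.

z = ln(137/58) / ln(245/2.09) = 0.8595 / 4.7641 = 0.1804
S_new/S_old = (A_new/A_old)^z = 0.57^0.1804 = exp(0.1804 × -0.5621) = 0.9036

90.4%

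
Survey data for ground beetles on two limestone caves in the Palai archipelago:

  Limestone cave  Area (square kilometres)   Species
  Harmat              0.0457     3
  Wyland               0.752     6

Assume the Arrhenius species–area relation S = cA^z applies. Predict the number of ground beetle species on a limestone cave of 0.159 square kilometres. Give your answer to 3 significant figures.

4.08

z = ln(6/3) / ln(0.752/0.0457) = 0.6931 / 2.8006 = 0.2475
c = 3 / 0.0457^0.2475 = 3 / 0.4659 = 6.439
S₃ = 6.439 × 0.159^0.2475 = 6.439 × 0.6344 ≈ 4.084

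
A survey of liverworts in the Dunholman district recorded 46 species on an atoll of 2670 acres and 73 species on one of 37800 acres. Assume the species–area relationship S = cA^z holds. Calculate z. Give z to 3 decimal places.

Taking logs: ln S = ln c + z ln A, so z = (ln S₂ − ln S₁)/(ln A₂ − ln A₁).
z = ln(73/46) / ln(37800/2670) = ln(1.587) / ln(14.16) = 0.4618 / 2.6502 = 0.1743

0.174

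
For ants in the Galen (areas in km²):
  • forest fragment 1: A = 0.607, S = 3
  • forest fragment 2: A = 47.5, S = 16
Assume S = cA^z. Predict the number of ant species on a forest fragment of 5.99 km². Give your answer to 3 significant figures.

7.23

z = ln(16/3) / ln(47.5/0.607) = 1.6740 / 4.3600 = 0.3839
c = 3 / 0.607^0.3839 = 3 / 0.8256 = 3.634
S₃ = 3.634 × 5.99^0.3839 = 3.634 × 1.988 ≈ 7.225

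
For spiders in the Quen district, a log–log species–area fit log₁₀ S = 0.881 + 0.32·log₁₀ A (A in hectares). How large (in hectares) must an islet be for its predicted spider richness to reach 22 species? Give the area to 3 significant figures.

27.7 hectares

22 = 7.603 × A^0.32  ⇒  A^0.32 = 22/7.603 = 2.893
ln A = ln(2.893) / 0.32 = 1.0625 / 0.32 = 3.3202
A = e^3.3202 ≈ 27.67 hectares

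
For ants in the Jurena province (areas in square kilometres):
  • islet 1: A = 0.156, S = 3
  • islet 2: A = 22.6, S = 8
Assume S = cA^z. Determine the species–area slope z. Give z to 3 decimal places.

Taking logs: ln S = ln c + z ln A, so z = (ln S₂ − ln S₁)/(ln A₂ − ln A₁).
z = ln(8/3) / ln(22.6/0.156) = ln(2.667) / ln(144.9) = 0.9808 / 4.9758 = 0.1971

0.197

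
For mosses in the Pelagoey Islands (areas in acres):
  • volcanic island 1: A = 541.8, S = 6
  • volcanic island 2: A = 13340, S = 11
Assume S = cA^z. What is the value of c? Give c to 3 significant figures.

z = ln(S₂/S₁) / ln(A₂/A₁) = ln(11/6) / ln(13340/541.8) = 0.6061 / 3.2036 = 0.1892
c = S₁ / A₁^z = 6 / 541.8^0.1892 = 6 / 3.29 = 1.823

1.82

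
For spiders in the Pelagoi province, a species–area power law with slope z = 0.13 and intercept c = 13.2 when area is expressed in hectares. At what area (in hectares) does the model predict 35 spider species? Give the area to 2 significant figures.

35 = 13.2 × A^0.13  ⇒  A^0.13 = 35/13.2 = 2.652
ln A = ln(2.652) / 0.13 = 0.9751 / 0.13 = 7.5010
A = e^7.5010 ≈ 1810 hectares

1800 hectares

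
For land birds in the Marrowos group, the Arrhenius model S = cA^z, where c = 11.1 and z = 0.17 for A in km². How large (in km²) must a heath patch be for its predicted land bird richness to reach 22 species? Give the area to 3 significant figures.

22 = 11.1 × A^0.17  ⇒  A^0.17 = 22/11.1 = 1.982
ln A = ln(1.982) / 0.17 = 0.6841 / 0.17 = 4.0241
A = e^4.0241 ≈ 55.93 km²

55.9 km²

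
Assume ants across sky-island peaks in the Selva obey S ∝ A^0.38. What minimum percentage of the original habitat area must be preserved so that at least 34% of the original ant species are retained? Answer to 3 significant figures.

Need (A_new/A_old)^0.38 = 0.34, so A_new/A_old = 0.34^(1/0.38) = 0.34^2.632
ln(A_new/A_old) = ln 0.34 / 0.38 = -1.0788 / 0.38 = -2.8390
A_new/A_old = e^-2.8390 ≈ 0.05849

5.85%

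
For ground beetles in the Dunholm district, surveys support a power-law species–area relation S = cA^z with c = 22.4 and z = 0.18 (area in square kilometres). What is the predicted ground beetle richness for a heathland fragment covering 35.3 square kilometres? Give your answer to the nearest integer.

S = 22.4 × 35.3^0.18
ln S = ln 22.4 + 0.18 × ln 35.3 = 3.1091 + 0.18 × 3.5639 = 3.7506
S = e^3.7506 ≈ 42.54

43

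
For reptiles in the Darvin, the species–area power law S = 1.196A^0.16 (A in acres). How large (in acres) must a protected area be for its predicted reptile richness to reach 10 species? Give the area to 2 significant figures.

10 = 1.196 × A^0.16  ⇒  A^0.16 = 10/1.196 = 8.361
ln A = ln(8.361) / 0.16 = 2.1236 / 0.16 = 13.2725
A = e^13.2725 ≈ 581005 acres

580000 acres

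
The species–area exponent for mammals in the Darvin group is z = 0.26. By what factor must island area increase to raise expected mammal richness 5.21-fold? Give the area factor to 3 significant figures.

572

(A₂/A₁)^0.26 = 5.21, so A₂/A₁ = 5.21^(1/0.26) = 5.21^3.846
ln(A₂/A₁) = ln 5.21 / 0.26 = 1.6506 / 0.26 = 6.3484
A₂/A₁ = e^6.3484 ≈ 571.6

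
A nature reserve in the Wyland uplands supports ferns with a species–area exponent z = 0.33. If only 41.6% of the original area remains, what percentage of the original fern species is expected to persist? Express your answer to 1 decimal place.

74.9%

S_new/S_old = (A_new/A_old)^z = 0.416^0.33
= exp(0.33 × ln 0.416) = exp(0.33 × -0.8771) = exp(-0.2894) ≈ 0.7487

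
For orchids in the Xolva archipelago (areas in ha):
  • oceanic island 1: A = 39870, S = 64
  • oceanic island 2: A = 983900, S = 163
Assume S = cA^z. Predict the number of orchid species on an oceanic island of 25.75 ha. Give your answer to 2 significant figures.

z = ln(163/64) / ln(983900/39870) = 0.9349 / 3.2059 = 0.2916
c = 64 / 39870^0.2916 = 64 / 21.96 = 2.915
S₃ = 2.915 × 25.75^0.2916 = 2.915 × 2.579 ≈ 7.516

7.5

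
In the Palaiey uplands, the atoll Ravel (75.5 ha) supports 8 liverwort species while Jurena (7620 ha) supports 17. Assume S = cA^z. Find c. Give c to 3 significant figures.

3.95

z = ln(S₂/S₁) / ln(A₂/A₁) = ln(17/8) / ln(7620/75.5) = 0.7538 / 4.6144 = 0.1634
c = S₁ / A₁^z = 8 / 75.5^0.1634 = 8 / 2.027 = 3.948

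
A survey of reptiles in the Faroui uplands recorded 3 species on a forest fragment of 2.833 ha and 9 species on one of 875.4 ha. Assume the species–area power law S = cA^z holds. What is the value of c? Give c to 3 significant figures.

2.46

z = ln(S₂/S₁) / ln(A₂/A₁) = ln(9/3) / ln(875.4/2.833) = 1.0986 / 5.7333 = 0.1916
c = S₁ / A₁^z = 3 / 2.833^0.1916 = 3 / 1.221 = 2.457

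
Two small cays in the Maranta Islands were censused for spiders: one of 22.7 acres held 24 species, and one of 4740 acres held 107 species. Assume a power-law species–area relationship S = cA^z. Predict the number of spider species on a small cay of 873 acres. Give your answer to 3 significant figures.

z = ln(107/24) / ln(4740/22.7) = 1.4948 / 5.3414 = 0.2798
c = 24 / 22.7^0.2798 = 24 / 2.396 = 10.02
S₃ = 10.02 × 873^0.2798 = 10.02 × 6.653 ≈ 66.64

66.6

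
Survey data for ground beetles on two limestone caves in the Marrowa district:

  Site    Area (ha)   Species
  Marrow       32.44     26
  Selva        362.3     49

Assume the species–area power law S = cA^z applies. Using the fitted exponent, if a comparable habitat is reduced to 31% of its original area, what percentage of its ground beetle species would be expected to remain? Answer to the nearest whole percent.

z = ln(49/26) / ln(362.3/32.44) = 0.6337 / 2.4131 = 0.2626
S_new/S_old = (A_new/A_old)^z = 0.31^0.2626 = exp(0.2626 × -1.1712) = 0.7352

74%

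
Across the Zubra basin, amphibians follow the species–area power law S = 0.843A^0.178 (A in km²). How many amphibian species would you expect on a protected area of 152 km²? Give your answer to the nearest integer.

2 species

S = 0.843 × 152^0.178 = 0.843 × 2.446 ≈ 2.062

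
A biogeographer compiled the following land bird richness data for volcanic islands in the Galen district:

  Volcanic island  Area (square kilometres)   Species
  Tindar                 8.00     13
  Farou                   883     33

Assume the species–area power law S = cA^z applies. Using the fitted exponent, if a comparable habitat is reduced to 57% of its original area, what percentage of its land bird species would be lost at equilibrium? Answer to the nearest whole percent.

z = ln(33/13) / ln(883/8) = 0.9316 / 4.7039 = 0.1980
S_new/S_old = (A_new/A_old)^z = 0.57^0.1980 = exp(0.1980 × -0.5621) = 0.8947
Fraction lost = 1 − 0.8947 = 0.1053

11%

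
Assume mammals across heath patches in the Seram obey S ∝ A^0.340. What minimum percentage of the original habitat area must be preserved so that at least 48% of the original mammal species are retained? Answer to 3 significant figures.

11.5%

Need (A_new/A_old)^0.34 = 0.48, so A_new/A_old = 0.48^(1/0.34) = 0.48^2.941
ln(A_new/A_old) = ln 0.48 / 0.34 = -0.7340 / 0.34 = -2.1587
A_new/A_old = e^-2.1587 ≈ 0.1155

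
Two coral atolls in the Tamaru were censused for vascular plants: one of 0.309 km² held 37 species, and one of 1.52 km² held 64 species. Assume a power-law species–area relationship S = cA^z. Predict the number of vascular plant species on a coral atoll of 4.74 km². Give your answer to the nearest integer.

95

z = ln(64/37) / ln(1.52/0.309) = 0.5480 / 1.5931 = 0.3440
c = 37 / 0.309^0.3440 = 37 / 0.6677 = 55.42
S₃ = 55.42 × 4.74^0.3440 = 55.42 × 1.708 ≈ 94.64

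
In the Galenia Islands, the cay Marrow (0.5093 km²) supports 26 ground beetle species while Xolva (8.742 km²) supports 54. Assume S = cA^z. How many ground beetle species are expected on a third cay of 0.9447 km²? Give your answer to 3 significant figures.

30.5

z = ln(54/26) / ln(8.742/0.5093) = 0.7309 / 2.8429 = 0.2571
c = 26 / 0.5093^0.2571 = 26 / 0.8407 = 30.92
S₃ = 30.92 × 0.9447^0.2571 = 30.92 × 0.9855 ≈ 30.48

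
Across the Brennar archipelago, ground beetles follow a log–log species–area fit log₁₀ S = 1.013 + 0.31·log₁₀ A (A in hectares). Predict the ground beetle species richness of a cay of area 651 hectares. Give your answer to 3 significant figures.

76.8

S = 10.3 × 651^0.31 = 10.3 × 7.451 ≈ 76.77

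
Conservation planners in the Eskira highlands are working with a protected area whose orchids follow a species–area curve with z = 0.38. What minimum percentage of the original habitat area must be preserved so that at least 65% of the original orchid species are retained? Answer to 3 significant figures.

Need (A_new/A_old)^0.38 = 0.65, so A_new/A_old = 0.65^(1/0.38) = 0.65^2.632
ln(A_new/A_old) = ln 0.65 / 0.38 = -0.4308 / 0.38 = -1.1336
A_new/A_old = e^-1.1336 ≈ 0.3219

32.2%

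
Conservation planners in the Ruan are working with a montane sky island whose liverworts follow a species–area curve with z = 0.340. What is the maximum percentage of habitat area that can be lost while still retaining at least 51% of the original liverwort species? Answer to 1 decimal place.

Need (A_new/A_old)^0.34 = 0.51, so A_new/A_old = 0.51^(1/0.34) = 0.51^2.941
ln(A_new/A_old) = ln 0.51 / 0.34 = -0.6733 / 0.34 = -1.9804
A_new/A_old = e^-1.9804 ≈ 0.138
Fraction that can be lost = 1 − 0.138 = 0.862

86.2%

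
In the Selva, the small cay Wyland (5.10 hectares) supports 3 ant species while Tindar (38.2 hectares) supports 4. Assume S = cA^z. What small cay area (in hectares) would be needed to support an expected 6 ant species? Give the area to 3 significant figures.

653 hectares

z = ln(4/3) / ln(38.2/5.1) = 0.2877 / 2.0136 = 0.1429
c = 3 / 5.1^0.1429 = 3 / 1.262 = 2.377
A = (6/2.377)^(1/0.1429) ⇒ ln A = ln(2.524)/0.1429 = 6.4808
A = e^6.4808 ≈ 652.5 hectares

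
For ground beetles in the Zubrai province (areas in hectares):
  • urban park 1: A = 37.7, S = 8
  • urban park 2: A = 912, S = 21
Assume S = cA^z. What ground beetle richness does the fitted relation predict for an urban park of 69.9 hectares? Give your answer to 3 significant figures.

z = ln(21/8) / ln(912/37.7) = 0.9651 / 3.1860 = 0.3029
c = 8 / 37.7^0.3029 = 8 / 3.003 = 2.664
S₃ = 2.664 × 69.9^0.3029 = 2.664 × 3.62 ≈ 9.645

9.65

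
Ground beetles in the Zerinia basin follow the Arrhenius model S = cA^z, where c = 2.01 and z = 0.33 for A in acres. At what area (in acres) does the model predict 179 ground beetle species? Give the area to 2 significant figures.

179 = 2.01 × A^0.33  ⇒  A^0.33 = 179/2.01 = 89.05
ln A = ln(89.05) / 0.33 = 4.4893 / 0.33 = 13.6038
A = e^13.6038 ≈ 809192 acres

810000 acres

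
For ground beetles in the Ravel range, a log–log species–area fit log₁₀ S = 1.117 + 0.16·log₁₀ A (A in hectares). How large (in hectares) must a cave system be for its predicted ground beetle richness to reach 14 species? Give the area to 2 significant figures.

14 = 13.09 × A^0.16  ⇒  A^0.16 = 14/13.09 = 1.069
ln A = ln(1.069) / 0.16 = 0.0671 / 0.16 = 0.4192
A = e^0.4192 ≈ 1.521 hectares

1.5 hectares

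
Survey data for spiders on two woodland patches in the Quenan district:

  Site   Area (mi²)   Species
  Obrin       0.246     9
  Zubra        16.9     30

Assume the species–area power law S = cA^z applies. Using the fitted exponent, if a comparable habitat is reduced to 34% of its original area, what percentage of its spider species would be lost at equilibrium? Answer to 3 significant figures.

z = ln(30/9) / ln(16.9/0.246) = 1.2040 / 4.2297 = 0.2846
S_new/S_old = (A_new/A_old)^z = 0.34^0.2846 = exp(0.2846 × -1.0788) = 0.7356
Fraction lost = 1 − 0.7356 = 0.2644

26.4%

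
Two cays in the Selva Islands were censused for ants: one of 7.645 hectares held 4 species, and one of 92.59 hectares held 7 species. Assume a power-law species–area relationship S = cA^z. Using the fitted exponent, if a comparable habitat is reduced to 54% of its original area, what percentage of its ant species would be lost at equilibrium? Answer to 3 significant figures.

12.9%

z = ln(7/4) / ln(92.59/7.645) = 0.5596 / 2.4941 = 0.2244
S_new/S_old = (A_new/A_old)^z = 0.54^0.2244 = exp(0.2244 × -0.6162) = 0.8709
Fraction lost = 1 − 0.8709 = 0.1291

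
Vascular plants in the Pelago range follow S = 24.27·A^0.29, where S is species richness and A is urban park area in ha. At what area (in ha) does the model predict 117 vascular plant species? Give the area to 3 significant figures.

117 = 24.27 × A^0.29  ⇒  A^0.29 = 117/24.27 = 4.821
ln A = ln(4.821) / 0.29 = 1.5729 / 0.29 = 5.4239
A = e^5.4239 ≈ 226.8 ha

227 ha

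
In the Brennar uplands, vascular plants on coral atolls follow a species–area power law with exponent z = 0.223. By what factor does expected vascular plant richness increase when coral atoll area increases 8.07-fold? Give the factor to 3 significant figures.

S₂/S₁ = (A₂/A₁)^z = 8.07^0.223
ln(S₂/S₁) = 0.223 × ln 8.07 = 0.223 × 2.0882 = 0.4657
S₂/S₁ = e^0.4657 ≈ 1.593

1.59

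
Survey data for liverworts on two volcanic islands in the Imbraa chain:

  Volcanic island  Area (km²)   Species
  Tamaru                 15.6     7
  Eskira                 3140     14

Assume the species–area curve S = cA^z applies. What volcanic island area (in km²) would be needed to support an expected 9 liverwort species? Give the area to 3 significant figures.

z = ln(14/7) / ln(3140/15.6) = 0.6931 / 5.3047 = 0.1307
c = 7 / 15.6^0.1307 = 7 / 1.432 = 4.889
A = (9/4.889)^(1/0.1307) ⇒ ln A = ln(1.841)/0.1307 = 4.6706
A = e^4.6706 ≈ 106.8 km²

107 km²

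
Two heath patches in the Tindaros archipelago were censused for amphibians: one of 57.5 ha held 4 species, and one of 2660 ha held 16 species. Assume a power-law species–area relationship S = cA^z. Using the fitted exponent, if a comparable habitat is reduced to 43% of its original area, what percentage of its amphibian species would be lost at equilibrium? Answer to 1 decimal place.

26.3%

z = ln(16/4) / ln(2660/57.5) = 1.3863 / 3.8343 = 0.3616
S_new/S_old = (A_new/A_old)^z = 0.43^0.3616 = exp(0.3616 × -0.8440) = 0.737
Fraction lost = 1 − 0.737 = 0.263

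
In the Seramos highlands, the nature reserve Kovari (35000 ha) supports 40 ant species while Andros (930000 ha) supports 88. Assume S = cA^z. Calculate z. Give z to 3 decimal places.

Taking logs: ln S = ln c + z ln A, so z = (ln S₂ − ln S₁)/(ln A₂ − ln A₁).
z = ln(88/40) / ln(930000/35000) = ln(2.2) / ln(26.57) = 0.7885 / 3.2798 = 0.2404

0.240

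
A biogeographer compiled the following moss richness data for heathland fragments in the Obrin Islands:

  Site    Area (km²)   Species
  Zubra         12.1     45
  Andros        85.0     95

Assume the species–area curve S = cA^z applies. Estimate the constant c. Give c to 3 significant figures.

z = ln(S₂/S₁) / ln(A₂/A₁) = ln(95/45) / ln(85/12.1) = 0.7472 / 1.9494 = 0.3833
c = S₁ / A₁^z = 45 / 12.1^0.3833 = 45 / 2.6 = 17.31

17.3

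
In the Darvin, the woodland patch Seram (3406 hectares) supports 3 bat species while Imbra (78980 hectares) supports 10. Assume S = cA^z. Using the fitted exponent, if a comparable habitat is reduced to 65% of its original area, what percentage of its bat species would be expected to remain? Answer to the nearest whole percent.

85%

z = ln(10/3) / ln(78980/3406) = 1.2040 / 3.1437 = 0.3830
S_new/S_old = (A_new/A_old)^z = 0.65^0.3830 = exp(0.3830 × -0.4308) = 0.8479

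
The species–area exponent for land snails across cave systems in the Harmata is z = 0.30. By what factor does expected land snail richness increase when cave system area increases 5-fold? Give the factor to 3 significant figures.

1.62

S₂/S₁ = (A₂/A₁)^z = 5^0.3
ln(S₂/S₁) = 0.3 × ln 5 = 0.3 × 1.6094 = 0.4828
S₂/S₁ = e^0.4828 ≈ 1.621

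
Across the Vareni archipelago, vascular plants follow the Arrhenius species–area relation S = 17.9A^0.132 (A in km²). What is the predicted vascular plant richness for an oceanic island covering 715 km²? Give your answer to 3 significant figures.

S = 17.9 × 715^0.132 = 17.9 × 2.381 ≈ 42.62

42.6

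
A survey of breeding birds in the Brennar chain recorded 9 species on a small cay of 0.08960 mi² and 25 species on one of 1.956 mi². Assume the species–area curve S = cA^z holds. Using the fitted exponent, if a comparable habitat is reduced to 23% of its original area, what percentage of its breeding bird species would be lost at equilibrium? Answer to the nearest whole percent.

z = ln(25/9) / ln(1.956/0.0896) = 1.0217 / 3.0833 = 0.3313
S_new/S_old = (A_new/A_old)^z = 0.23^0.3313 = exp(0.3313 × -1.4697) = 0.6145
Fraction lost = 1 − 0.6145 = 0.3855

39%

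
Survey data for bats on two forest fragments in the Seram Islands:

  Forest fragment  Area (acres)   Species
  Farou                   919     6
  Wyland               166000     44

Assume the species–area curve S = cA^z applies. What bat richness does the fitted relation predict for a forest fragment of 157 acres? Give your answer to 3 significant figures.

z = ln(44/6) / ln(166000/919) = 1.9924 / 5.1965 = 0.3834
c = 6 / 919^0.3834 = 6 / 13.68 = 0.4385
S₃ = 0.4385 × 157^0.3834 = 0.4385 × 6.95 ≈ 3.047

3.05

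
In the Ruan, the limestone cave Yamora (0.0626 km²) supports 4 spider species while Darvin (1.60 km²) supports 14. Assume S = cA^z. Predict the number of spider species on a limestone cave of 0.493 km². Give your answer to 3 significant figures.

8.88

z = ln(14/4) / ln(1.6/0.0626) = 1.2528 / 3.2410 = 0.3865
c = 4 / 0.0626^0.3865 = 4 / 0.3426 = 11.67
S₃ = 11.67 × 0.493^0.3865 = 11.67 × 0.7608 ≈ 8.882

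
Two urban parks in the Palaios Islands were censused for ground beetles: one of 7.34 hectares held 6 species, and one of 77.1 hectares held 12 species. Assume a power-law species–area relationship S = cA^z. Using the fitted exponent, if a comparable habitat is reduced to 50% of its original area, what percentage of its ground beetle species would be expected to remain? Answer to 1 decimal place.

81.5%

z = ln(12/6) / ln(77.1/7.34) = 0.6931 / 2.3518 = 0.2947
S_new/S_old = (A_new/A_old)^z = 0.5^0.2947 = exp(0.2947 × -0.6931) = 0.8152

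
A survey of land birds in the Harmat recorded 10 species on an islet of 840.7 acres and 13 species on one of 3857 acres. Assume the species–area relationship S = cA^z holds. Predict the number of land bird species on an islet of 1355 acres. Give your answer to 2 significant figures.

z = ln(13/10) / ln(3857/840.7) = 0.2624 / 1.5234 = 0.1722
c = 10 / 840.7^0.1722 = 10 / 3.189 = 3.136
S₃ = 3.136 × 1355^0.1722 = 3.136 × 3.462 ≈ 10.86

11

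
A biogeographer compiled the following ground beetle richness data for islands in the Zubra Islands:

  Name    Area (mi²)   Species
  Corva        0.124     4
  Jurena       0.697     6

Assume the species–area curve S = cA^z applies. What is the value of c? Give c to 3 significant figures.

6.53

z = ln(S₂/S₁) / ln(A₂/A₁) = ln(6/4) / ln(0.697/0.124) = 0.4055 / 1.7265 = 0.2348
c = S₁ / A₁^z = 4 / 0.124^0.2348 = 4 / 0.6125 = 6.531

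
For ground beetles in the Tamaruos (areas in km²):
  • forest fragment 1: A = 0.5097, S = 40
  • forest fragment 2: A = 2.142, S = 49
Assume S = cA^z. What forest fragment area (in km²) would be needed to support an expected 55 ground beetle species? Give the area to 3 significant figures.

z = ln(49/40) / ln(2.142/0.5097) = 0.2029 / 1.4357 = 0.1414
c = 40 / 0.5097^0.1414 = 40 / 0.9091 = 44
A = (55/44)^(1/0.1414) ⇒ ln A = ln(1.25)/0.1414 = 1.5789
A = e^1.5789 ≈ 4.85 km²

4.85 km²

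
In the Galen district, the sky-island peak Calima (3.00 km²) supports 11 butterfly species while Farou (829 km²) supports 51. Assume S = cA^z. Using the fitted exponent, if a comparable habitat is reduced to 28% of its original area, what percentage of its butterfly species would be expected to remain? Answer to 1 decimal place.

70.7%

z = ln(51/11) / ln(829/3) = 1.5339 / 5.6216 = 0.2729
S_new/S_old = (A_new/A_old)^z = 0.28^0.2729 = exp(0.2729 × -1.2730) = 0.7066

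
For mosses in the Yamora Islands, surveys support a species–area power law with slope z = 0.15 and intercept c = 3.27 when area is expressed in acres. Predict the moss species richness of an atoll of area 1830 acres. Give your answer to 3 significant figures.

10.1

S = 3.27 × 1830^0.15 = 3.27 × 3.086 ≈ 10.09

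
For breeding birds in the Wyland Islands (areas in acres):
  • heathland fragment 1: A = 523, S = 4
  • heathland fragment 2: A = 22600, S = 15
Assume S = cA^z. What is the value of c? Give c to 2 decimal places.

0.44

z = ln(S₂/S₁) / ln(A₂/A₁) = ln(15/4) / ln(22600/523) = 1.3218 / 3.7661 = 0.3510
c = S₁ / A₁^z = 4 / 523^0.3510 = 4 / 8.997 = 0.4446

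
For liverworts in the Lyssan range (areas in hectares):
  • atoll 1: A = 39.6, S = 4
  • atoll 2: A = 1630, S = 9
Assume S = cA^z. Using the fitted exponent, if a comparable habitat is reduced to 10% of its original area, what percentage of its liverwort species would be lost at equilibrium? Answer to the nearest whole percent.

z = ln(9/4) / ln(1630/39.6) = 0.8109 / 3.7175 = 0.2181
S_new/S_old = (A_new/A_old)^z = 0.1^0.2181 = exp(0.2181 × -2.3026) = 0.6051
Fraction lost = 1 − 0.6051 = 0.3949

39%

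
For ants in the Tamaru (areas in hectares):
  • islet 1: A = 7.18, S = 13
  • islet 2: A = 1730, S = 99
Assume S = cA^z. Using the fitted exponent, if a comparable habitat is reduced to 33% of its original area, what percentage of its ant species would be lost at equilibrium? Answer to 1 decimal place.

z = ln(99/13) / ln(1730/7.18) = 2.0302 / 5.4846 = 0.3702
S_new/S_old = (A_new/A_old)^z = 0.33^0.3702 = exp(0.3702 × -1.1087) = 0.6634
Fraction lost = 1 − 0.6634 = 0.3366

33.7%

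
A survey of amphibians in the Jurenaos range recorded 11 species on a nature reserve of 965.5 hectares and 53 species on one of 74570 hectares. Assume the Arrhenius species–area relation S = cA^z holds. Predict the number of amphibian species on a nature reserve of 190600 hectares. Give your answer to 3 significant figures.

z = ln(53/11) / ln(74570/965.5) = 1.5724 / 4.3468 = 0.3617
c = 11 / 965.5^0.3617 = 11 / 12.01 = 0.9156
S₃ = 0.9156 × 190600^0.3617 = 0.9156 × 81.28 ≈ 74.42

74.4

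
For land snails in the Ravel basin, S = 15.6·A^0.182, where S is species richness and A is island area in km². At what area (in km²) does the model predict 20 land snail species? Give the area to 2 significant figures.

3.9 km²

20 = 15.6 × A^0.182  ⇒  A^0.182 = 20/15.6 = 1.282
ln A = ln(1.282) / 0.182 = 0.2485 / 0.182 = 1.3652
A = e^1.3652 ≈ 3.916 km²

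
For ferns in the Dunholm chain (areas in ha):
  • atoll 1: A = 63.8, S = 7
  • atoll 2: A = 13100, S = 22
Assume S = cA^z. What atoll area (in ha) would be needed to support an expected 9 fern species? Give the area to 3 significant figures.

z = ln(22/7) / ln(13100/63.8) = 1.1451 / 5.3246 = 0.2151
c = 7 / 63.8^0.2151 = 7 / 2.444 = 2.864
A = (9/2.864)^(1/0.2151) ⇒ ln A = ln(3.143)/0.2151 = 5.3243
A = e^5.3243 ≈ 205.3 ha

205 ha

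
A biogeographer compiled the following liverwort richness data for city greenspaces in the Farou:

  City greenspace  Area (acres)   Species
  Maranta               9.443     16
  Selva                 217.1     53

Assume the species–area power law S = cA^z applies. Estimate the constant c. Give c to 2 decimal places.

z = ln(S₂/S₁) / ln(A₂/A₁) = ln(53/16) / ln(217.1/9.443) = 1.1977 / 3.1351 = 0.3820
c = S₁ / A₁^z = 16 / 9.443^0.3820 = 16 / 2.358 = 6.786

6.79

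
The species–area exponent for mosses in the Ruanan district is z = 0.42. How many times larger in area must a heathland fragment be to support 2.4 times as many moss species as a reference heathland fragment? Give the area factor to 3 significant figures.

8.04

(A₂/A₁)^0.42 = 2.4, so A₂/A₁ = 2.4^(1/0.42) = 2.4^2.381
ln(A₂/A₁) = ln 2.4 / 0.42 = 0.8755 / 0.42 = 2.0844
A₂/A₁ = e^2.0844 ≈ 8.04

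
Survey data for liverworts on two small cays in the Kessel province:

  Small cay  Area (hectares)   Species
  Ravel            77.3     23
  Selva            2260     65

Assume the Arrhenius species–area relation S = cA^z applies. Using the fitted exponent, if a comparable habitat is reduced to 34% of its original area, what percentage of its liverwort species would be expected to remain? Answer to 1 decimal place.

71.7%

z = ln(65/23) / ln(2260/77.3) = 1.0389 / 3.3754 = 0.3078
S_new/S_old = (A_new/A_old)^z = 0.34^0.3078 = exp(0.3078 × -1.0788) = 0.7175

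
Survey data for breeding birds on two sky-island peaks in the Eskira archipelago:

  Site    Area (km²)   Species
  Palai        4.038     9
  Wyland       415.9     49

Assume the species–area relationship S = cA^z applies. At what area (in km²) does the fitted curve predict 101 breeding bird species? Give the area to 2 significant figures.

z = ln(49/9) / ln(415.9/4.038) = 1.6946 / 4.6347 = 0.3656
c = 9 / 4.038^0.3656 = 9 / 1.666 = 5.403
A = (101/5.403)^(1/0.3656) ⇒ ln A = ln(18.69)/0.3656 = 8.0087
A = e^8.0087 ≈ 3007 km²

3000 km²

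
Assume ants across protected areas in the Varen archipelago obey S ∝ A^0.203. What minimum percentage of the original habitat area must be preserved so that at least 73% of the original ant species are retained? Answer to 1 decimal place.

Need (A_new/A_old)^0.203 = 0.73, so A_new/A_old = 0.73^(1/0.203) = 0.73^4.926
ln(A_new/A_old) = ln 0.73 / 0.203 = -0.3147 / 0.203 = -1.5503
A_new/A_old = e^-1.5503 ≈ 0.2122

21.2%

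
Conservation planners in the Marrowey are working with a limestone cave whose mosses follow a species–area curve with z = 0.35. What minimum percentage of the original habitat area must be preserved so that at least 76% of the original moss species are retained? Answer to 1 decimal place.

Need (A_new/A_old)^0.35 = 0.76, so A_new/A_old = 0.76^(1/0.35) = 0.76^2.857
ln(A_new/A_old) = ln 0.76 / 0.35 = -0.2744 / 0.35 = -0.7841
A_new/A_old = e^-0.7841 ≈ 0.4565

45.7%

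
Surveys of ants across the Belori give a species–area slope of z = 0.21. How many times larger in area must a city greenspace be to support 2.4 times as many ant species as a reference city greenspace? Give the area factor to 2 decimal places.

64.64

(A₂/A₁)^0.21 = 2.4, so A₂/A₁ = 2.4^(1/0.21) = 2.4^4.762
ln(A₂/A₁) = ln 2.4 / 0.21 = 0.8755 / 0.21 = 4.1689
A₂/A₁ = e^4.1689 ≈ 64.64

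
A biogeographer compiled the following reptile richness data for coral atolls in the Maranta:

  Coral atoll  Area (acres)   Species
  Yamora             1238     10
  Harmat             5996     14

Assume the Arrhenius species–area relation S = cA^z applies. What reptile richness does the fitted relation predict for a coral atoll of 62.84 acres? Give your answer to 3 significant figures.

z = ln(14/10) / ln(5996/1238) = 0.3365 / 1.5776 = 0.2133
c = 10 / 1238^0.2133 = 10 / 4.567 = 2.19
S₃ = 2.19 × 62.84^0.2133 = 2.19 × 2.418 ≈ 5.296

5.30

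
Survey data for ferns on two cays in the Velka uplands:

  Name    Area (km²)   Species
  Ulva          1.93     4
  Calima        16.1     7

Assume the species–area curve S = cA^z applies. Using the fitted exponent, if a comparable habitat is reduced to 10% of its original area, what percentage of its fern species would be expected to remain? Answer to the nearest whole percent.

54%

z = ln(7/4) / ln(16.1/1.93) = 0.5596 / 2.1213 = 0.2638
S_new/S_old = (A_new/A_old)^z = 0.1^0.2638 = exp(0.2638 × -2.3026) = 0.5447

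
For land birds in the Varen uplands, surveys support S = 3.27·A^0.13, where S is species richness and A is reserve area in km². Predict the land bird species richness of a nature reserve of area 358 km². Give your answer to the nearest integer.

7

S = 3.27 × 358^0.13
ln S = ln 3.27 + 0.13 × ln 358 = 1.1848 + 0.13 × 5.8805 = 1.9493
S = e^1.9493 ≈ 7.023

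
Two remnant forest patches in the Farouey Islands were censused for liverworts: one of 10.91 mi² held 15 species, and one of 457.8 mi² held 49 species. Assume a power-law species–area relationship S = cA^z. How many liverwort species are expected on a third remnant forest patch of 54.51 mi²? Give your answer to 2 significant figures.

25

z = ln(49/15) / ln(457.8/10.91) = 1.1838 / 3.7368 = 0.3168
c = 15 / 10.91^0.3168 = 15 / 2.132 = 7.036
S₃ = 7.036 × 54.51^0.3168 = 7.036 × 3.549 ≈ 24.97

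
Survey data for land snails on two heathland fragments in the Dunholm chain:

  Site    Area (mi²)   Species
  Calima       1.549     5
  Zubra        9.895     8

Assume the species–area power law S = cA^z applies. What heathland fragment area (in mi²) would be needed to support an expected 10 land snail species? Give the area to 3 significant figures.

23.9 mi²

z = ln(8/5) / ln(9.895/1.549) = 0.4700 / 1.8544 = 0.2535
c = 5 / 1.549^0.2535 = 5 / 1.117 = 4.475
A = (10/4.475)^(1/0.2535) ⇒ ln A = ln(2.235)/0.2535 = 3.1725
A = e^3.1725 ≈ 23.87 mi²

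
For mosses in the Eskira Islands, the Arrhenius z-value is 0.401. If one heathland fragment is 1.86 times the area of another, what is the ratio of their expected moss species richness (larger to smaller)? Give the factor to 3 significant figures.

S₂/S₁ = (A₂/A₁)^z = 1.86^0.401
ln(S₂/S₁) = 0.401 × ln 1.86 = 0.401 × 0.6206 = 0.2489
S₂/S₁ = e^0.2489 ≈ 1.283

1.28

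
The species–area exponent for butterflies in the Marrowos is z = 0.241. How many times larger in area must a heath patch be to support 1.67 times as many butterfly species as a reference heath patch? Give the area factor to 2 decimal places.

(A₂/A₁)^0.241 = 1.67, so A₂/A₁ = 1.67^(1/0.241) = 1.67^4.149
ln(A₂/A₁) = ln 1.67 / 0.241 = 0.5128 / 0.241 = 2.1279
A₂/A₁ = e^2.1279 ≈ 8.397

8.40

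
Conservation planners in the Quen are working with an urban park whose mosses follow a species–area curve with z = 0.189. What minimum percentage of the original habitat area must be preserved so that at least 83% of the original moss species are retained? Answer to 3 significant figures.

37.3%

Need (A_new/A_old)^0.189 = 0.83, so A_new/A_old = 0.83^(1/0.189) = 0.83^5.291
ln(A_new/A_old) = ln 0.83 / 0.189 = -0.1863 / 0.189 = -0.9859
A_new/A_old = e^-0.9859 ≈ 0.3731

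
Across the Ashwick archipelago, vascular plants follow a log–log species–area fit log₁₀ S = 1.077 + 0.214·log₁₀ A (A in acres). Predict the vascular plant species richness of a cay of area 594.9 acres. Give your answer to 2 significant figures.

47

S = 11.94 × 594.9^0.214
ln S = ln 11.94 + 0.214 × ln 594.9 = 2.4799 + 0.214 × 6.3884 = 3.8470
S = e^3.8470 ≈ 46.85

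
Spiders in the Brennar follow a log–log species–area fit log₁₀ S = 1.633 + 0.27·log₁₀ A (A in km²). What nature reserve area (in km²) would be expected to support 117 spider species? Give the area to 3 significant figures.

117 = 42.95 × A^0.27  ⇒  A^0.27 = 117/42.95 = 2.724
ln A = ln(2.724) / 0.27 = 1.0021 / 0.27 = 3.7113
A = e^3.7113 ≈ 40.91 km²

40.9 km²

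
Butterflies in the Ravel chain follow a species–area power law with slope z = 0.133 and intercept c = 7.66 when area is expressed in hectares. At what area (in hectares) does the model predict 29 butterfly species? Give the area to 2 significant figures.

29 = 7.66 × A^0.133  ⇒  A^0.133 = 29/7.66 = 3.786
ln A = ln(3.786) / 0.133 = 1.3313 / 0.133 = 10.0097
A = e^10.0097 ≈ 22240 hectares

22000 hectares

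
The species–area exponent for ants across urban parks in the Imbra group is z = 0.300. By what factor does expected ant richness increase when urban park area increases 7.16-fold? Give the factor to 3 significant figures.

1.80

S₂/S₁ = (A₂/A₁)^z = 7.16^0.3
ln(S₂/S₁) = 0.3 × ln 7.16 = 0.3 × 1.9685 = 0.5906
S₂/S₁ = e^0.5906 ≈ 1.805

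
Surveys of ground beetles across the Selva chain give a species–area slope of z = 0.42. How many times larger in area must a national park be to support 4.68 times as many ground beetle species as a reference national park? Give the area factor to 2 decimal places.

(A₂/A₁)^0.42 = 4.68, so A₂/A₁ = 4.68^(1/0.42) = 4.68^2.381
ln(A₂/A₁) = ln 4.68 / 0.42 = 1.5433 / 0.42 = 3.6745
A₂/A₁ = e^3.6745 ≈ 39.43

39.43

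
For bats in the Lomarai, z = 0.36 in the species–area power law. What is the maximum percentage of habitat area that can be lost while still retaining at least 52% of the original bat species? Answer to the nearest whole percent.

84%

Need (A_new/A_old)^0.36 = 0.52, so A_new/A_old = 0.52^(1/0.36) = 0.52^2.778
ln(A_new/A_old) = ln 0.52 / 0.36 = -0.6539 / 0.36 = -1.8165
A_new/A_old = e^-1.8165 ≈ 0.1626
Fraction that can be lost = 1 − 0.1626 = 0.8374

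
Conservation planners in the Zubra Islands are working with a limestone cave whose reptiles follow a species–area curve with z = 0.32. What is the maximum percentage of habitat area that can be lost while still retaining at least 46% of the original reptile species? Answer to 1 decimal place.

91.2%

Need (A_new/A_old)^0.32 = 0.46, so A_new/A_old = 0.46^(1/0.32) = 0.46^3.125
ln(A_new/A_old) = ln 0.46 / 0.32 = -0.7765 / 0.32 = -2.4267
A_new/A_old = e^-2.4267 ≈ 0.08833
Fraction that can be lost = 1 − 0.08833 = 0.9117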